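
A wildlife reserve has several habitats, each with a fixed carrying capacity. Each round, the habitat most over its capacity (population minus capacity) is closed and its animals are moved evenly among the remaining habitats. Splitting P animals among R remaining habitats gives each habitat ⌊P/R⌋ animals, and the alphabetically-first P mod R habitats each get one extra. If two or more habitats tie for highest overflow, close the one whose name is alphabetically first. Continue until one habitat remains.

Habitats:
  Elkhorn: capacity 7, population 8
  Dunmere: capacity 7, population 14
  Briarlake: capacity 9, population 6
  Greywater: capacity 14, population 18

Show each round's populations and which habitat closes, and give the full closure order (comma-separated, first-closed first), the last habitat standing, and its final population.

Closure order: Dunmere, Greywater, Elkhorn
Last habitat: Briarlake with 46 animals

Round 1: Briarlake=6 Dunmere=14 Elkhorn=8 Greywater=18 → close Dunmere (overflow 7)
  14÷3 = 4 each, +1 to first 2
Round 2: Briarlake=11 Elkhorn=13 Greywater=22 → close Greywater (overflow 8)
  22÷2 = 11 each, +1 to first 0
Round 3: Briarlake=22 Elkhorn=24 → close Elkhorn (overflow 17)
  24÷1 = 24 each, +1 to first 0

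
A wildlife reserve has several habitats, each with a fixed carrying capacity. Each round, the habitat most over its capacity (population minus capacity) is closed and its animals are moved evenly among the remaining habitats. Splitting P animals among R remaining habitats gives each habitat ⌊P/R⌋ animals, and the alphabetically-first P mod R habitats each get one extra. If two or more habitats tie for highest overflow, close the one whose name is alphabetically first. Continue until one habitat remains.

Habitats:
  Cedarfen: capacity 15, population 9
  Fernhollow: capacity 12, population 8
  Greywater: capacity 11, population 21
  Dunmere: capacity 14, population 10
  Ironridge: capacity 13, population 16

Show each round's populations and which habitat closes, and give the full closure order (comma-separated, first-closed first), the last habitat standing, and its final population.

Closure order: Greywater, Ironridge, Dunmere, Fernhollow
Last habitat: Cedarfen with 64 animals

Round 1: Cedarfen=9 Dunmere=10 Fernhollow=8 Greywater=21 Ironridge=16 → close Greywater (overflow 10)
  21÷4 = 5 each, +1 to first 1
Round 2: Cedarfen=15 Dunmere=15 Fernhollow=13 Ironridge=21 → close Ironridge (overflow 8)
  21÷3 = 7 each, +1 to first 0
Round 3: Cedarfen=22 Dunmere=22 Fernhollow=20 → close Dunmere (overflow 8)
  22÷2 = 11 each, +1 to first 0
Round 4: Cedarfen=33 Fernhollow=31 → close Fernhollow (overflow 19)
  31÷1 = 31 each, +1 to first 0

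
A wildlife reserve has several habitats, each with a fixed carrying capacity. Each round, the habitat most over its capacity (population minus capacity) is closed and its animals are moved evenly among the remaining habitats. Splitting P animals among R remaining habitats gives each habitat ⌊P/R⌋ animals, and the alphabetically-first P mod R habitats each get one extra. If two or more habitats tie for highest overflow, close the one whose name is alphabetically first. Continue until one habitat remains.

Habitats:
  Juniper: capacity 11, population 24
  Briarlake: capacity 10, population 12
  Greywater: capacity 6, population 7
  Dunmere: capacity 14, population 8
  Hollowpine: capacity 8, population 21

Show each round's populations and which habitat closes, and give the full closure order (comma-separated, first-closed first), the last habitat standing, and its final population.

Closure order: Hollowpine, Juniper, Briarlake, Greywater
Last habitat: Dunmere with 72 animals

Round 1: Briarlake=12 Dunmere=8 Greywater=7 Hollowpine=21 Juniper=24 → close Hollowpine (overflow 13)
  21÷4 = 5 each, +1 to first 1
Round 2: Briarlake=18 Dunmere=13 Greywater=12 Juniper=29 → close Juniper (overflow 18)
  29÷3 = 9 each, +1 to first 2
Round 3: Briarlake=28 Dunmere=23 Greywater=21 → close Briarlake (overflow 18)
  28÷2 = 14 each, +1 to first 0
Round 4: Dunmere=37 Greywater=35 → close Greywater (overflow 29)
  35÷1 = 35 each, +1 to first 0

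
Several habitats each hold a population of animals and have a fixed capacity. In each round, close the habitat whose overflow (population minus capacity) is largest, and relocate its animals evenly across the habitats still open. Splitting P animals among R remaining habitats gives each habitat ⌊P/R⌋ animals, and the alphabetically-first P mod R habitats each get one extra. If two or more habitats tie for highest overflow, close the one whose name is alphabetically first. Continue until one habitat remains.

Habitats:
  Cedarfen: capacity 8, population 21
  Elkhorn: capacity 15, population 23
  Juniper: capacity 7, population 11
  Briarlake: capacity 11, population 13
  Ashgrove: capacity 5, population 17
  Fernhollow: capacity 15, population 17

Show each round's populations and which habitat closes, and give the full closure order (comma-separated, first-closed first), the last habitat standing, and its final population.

Round 1: Ashgrove=17 Briarlake=13 Cedarfen=21 Elkhorn=23 Fernhollow=17 Juniper=11 → close Cedarfen (overflow 13)
  21÷5 = 4 each, +1 to first 1
Round 2: Ashgrove=22 Briarlake=17 Elkhorn=27 Fernhollow=21 Juniper=15 → close Ashgrove (overflow 17)
  22÷4 = 5 each, +1 to first 2
Round 3: Briarlake=23 Elkhorn=33 Fernhollow=26 Juniper=20 → close Elkhorn (overflow 18)
  33÷3 = 11 each, +1 to first 0
Round 4: Briarlake=34 Fernhollow=37 Juniper=31 → close Juniper (overflow 24)
  31÷2 = 15 each, +1 to first 1
Round 5: Briarlake=50 Fernhollow=52 → close Briarlake (overflow 39)
  50÷1 = 50 each, +1 to first 0

Closure order: Cedarfen, Ashgrove, Elkhorn, Juniper, Briarlake
Last habitat: Fernhollow with 102 animals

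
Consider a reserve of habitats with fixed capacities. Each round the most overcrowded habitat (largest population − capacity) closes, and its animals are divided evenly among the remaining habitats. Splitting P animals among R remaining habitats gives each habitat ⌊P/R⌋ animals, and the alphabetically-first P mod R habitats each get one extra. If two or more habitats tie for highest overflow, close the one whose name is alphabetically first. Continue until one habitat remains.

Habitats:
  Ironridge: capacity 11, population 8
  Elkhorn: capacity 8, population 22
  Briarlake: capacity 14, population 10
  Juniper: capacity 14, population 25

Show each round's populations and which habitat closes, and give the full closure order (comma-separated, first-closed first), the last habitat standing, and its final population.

Closure order: Elkhorn, Juniper, Briarlake
Last habitat: Ironridge with 65 animals

Round 1: Briarlake=10 Elkhorn=22 Ironridge=8 Juniper=25 → close Elkhorn (overflow 14)
  22÷3 = 7 each, +1 to first 1
Round 2: Briarlake=18 Ironridge=15 Juniper=32 → close Juniper (overflow 18)
  32÷2 = 16 each, +1 to first 0
Round 3: Briarlake=34 Ironridge=31 → close Briarlake (overflow 20)
  34÷1 = 34 each, +1 to first 0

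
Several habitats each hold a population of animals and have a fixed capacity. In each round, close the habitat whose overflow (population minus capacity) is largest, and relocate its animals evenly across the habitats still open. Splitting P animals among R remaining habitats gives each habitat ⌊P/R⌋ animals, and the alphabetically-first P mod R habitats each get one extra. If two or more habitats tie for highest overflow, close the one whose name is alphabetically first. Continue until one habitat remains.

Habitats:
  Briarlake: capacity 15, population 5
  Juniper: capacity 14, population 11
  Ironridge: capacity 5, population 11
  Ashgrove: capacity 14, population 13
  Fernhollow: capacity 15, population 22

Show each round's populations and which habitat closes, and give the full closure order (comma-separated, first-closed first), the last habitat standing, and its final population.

Closure order: Fernhollow, Ironridge, Ashgrove, Juniper
Last habitat: Briarlake with 62 animals

Round 1: Ashgrove=13 Briarlake=5 Fernhollow=22 Ironridge=11 Juniper=11 → close Fernhollow (overflow 7)
  22÷4 = 5 each, +1 to first 2
Round 2: Ashgrove=19 Briarlake=11 Ironridge=16 Juniper=16 → close Ironridge (overflow 11)
  16÷3 = 5 each, +1 to first 1
Round 3: Ashgrove=25 Briarlake=16 Juniper=21 → close Ashgrove (overflow 11)
  25÷2 = 12 each, +1 to first 1
Round 4: Briarlake=29 Juniper=33 → close Juniper (overflow 19)
  33÷1 = 33 each, +1 to first 0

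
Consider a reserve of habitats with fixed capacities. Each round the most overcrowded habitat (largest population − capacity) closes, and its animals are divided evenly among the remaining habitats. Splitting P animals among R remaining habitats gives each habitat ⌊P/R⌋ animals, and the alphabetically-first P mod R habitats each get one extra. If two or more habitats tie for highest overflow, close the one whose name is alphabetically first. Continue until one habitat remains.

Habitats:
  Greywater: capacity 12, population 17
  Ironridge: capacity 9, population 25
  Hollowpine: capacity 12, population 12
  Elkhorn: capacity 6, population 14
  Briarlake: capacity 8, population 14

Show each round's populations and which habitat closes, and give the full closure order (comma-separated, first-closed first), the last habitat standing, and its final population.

Closure order: Ironridge, Elkhorn, Briarlake, Greywater
Last habitat: Hollowpine with 82 animals

Round 1: Briarlake=14 Elkhorn=14 Greywater=17 Hollowpine=12 Ironridge=25 → close Ironridge (overflow 16)
  25÷4 = 6 each, +1 to first 1
Round 2: Briarlake=21 Elkhorn=20 Greywater=23 Hollowpine=18 → close Elkhorn (overflow 14)
  20÷3 = 6 each, +1 to first 2
Round 3: Briarlake=28 Greywater=30 Hollowpine=24 → close Briarlake (overflow 20)
  28÷2 = 14 each, +1 to first 0
Round 4: Greywater=44 Hollowpine=38 → close Greywater (overflow 32)
  44÷1 = 44 each, +1 to first 0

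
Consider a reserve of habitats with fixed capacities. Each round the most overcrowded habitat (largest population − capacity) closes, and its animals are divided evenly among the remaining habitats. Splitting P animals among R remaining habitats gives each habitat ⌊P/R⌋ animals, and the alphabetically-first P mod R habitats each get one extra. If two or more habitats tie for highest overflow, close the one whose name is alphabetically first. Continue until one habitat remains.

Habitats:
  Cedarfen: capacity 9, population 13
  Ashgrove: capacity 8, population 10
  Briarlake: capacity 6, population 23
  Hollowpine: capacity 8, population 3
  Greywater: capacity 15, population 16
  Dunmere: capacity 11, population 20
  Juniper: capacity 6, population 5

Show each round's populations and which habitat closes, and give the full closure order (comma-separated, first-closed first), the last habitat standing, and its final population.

Round 1: Ashgrove=10 Briarlake=23 Cedarfen=13 Dunmere=20 Greywater=16 Hollowpine=3 Juniper=5 → close Briarlake (overflow 17)
  23÷6 = 3 each, +1 to first 5
Round 2: Ashgrove=14 Cedarfen=17 Dunmere=24 Greywater=20 Hollowpine=7 Juniper=8 → close Dunmere (overflow 13)
  24÷5 = 4 each, +1 to first 4
Round 3: Ashgrove=19 Cedarfen=22 Greywater=25 Hollowpine=12 Juniper=12 → close Cedarfen (overflow 13)
  22÷4 = 5 each, +1 to first 2
Round 4: Ashgrove=25 Greywater=31 Hollowpine=17 Juniper=17 → close Ashgrove (overflow 17)
  25÷3 = 8 each, +1 to first 1
Round 5: Greywater=40 Hollowpine=25 Juniper=25 → close Greywater (overflow 25)
  40÷2 = 20 each, +1 to first 0
Round 6: Hollowpine=45 Juniper=45 → close Juniper (overflow 39)
  45÷1 = 45 each, +1 to first 0

Closure order: Briarlake, Dunmere, Cedarfen, Ashgrove, Greywater, Juniper
Last habitat: Hollowpine with 90 animals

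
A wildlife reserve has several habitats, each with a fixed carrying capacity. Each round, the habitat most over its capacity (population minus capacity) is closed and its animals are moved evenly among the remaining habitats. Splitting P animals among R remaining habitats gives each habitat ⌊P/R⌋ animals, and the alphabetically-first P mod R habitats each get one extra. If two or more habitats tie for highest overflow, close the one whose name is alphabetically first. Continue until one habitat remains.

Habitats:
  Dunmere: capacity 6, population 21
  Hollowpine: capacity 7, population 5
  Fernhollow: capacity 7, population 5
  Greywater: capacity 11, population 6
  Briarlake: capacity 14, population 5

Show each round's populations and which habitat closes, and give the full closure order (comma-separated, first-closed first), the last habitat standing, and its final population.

Closure order: Dunmere, Fernhollow, Hollowpine, Greywater
Last habitat: Briarlake with 42 animals

Round 1: Briarlake=5 Dunmere=21 Fernhollow=5 Greywater=6 Hollowpine=5 → close Dunmere (overflow 15)
  21÷4 = 5 each, +1 to first 1
Round 2: Briarlake=11 Fernhollow=10 Greywater=11 Hollowpine=10 → close Fernhollow (overflow 3)
  10÷3 = 3 each, +1 to first 1
Round 3: Briarlake=15 Greywater=14 Hollowpine=13 → close Hollowpine (overflow 6)
  13÷2 = 6 each, +1 to first 1
Round 4: Briarlake=22 Greywater=20 → close Greywater (overflow 9)
  20÷1 = 20 each, +1 to first 0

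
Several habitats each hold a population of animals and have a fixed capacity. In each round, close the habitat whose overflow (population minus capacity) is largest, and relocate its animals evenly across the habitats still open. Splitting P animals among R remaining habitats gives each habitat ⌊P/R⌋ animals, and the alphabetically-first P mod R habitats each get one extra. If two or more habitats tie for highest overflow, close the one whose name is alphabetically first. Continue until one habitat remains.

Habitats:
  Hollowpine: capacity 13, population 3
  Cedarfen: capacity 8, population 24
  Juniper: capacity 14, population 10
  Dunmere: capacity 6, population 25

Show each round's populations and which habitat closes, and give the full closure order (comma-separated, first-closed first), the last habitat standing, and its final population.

Closure order: Dunmere, Cedarfen, Juniper
Last habitat: Hollowpine with 62 animals

Round 1: Cedarfen=24 Dunmere=25 Hollowpine=3 Juniper=10 → close Dunmere (overflow 19)
  25÷3 = 8 each, +1 to first 1
Round 2: Cedarfen=33 Hollowpine=11 Juniper=18 → close Cedarfen (overflow 25)
  33÷2 = 16 each, +1 to first 1
Round 3: Hollowpine=28 Juniper=34 → close Juniper (overflow 20)
  34÷1 = 34 each, +1 to first 0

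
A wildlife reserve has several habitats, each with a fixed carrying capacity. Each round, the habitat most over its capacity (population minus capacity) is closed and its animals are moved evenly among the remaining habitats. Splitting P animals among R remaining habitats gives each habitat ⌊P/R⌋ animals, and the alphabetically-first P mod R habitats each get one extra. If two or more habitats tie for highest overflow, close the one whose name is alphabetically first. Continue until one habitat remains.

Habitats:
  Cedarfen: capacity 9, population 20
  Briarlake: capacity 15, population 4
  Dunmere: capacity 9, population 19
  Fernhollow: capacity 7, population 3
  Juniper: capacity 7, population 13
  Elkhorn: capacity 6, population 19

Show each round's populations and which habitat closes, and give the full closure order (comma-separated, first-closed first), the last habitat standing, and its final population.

Closure order: Elkhorn, Cedarfen, Dunmere, Juniper, Fernhollow
Last habitat: Briarlake with 78 animals

Round 1: Briarlake=4 Cedarfen=20 Dunmere=19 Elkhorn=19 Fernhollow=3 Juniper=13 → close Elkhorn (overflow 13)
  19÷5 = 3 each, +1 to first 4
Round 2: Briarlake=8 Cedarfen=24 Dunmere=23 Fernhollow=7 Juniper=16 → close Cedarfen (overflow 15)
  24÷4 = 6 each, +1 to first 0
Round 3: Briarlake=14 Dunmere=29 Fernhollow=13 Juniper=22 → close Dunmere (overflow 20)
  29÷3 = 9 each, +1 to first 2
Round 4: Briarlake=24 Fernhollow=23 Juniper=31 → close Juniper (overflow 24)
  31÷2 = 15 each, +1 to first 1
Round 5: Briarlake=40 Fernhollow=38 → close Fernhollow (overflow 31)
  38÷1 = 38 each, +1 to first 0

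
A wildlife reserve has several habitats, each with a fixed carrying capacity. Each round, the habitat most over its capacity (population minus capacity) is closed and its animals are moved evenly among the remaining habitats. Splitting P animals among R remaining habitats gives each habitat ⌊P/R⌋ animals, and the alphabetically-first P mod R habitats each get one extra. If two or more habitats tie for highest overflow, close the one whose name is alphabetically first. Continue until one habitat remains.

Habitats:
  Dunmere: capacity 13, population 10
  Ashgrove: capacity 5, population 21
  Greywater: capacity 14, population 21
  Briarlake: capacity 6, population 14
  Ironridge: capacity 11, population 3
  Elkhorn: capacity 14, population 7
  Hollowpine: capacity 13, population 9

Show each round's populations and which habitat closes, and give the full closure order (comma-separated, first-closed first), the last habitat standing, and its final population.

Closure order: Ashgrove, Briarlake, Greywater, Dunmere, Elkhorn, Hollowpine
Last habitat: Ironridge with 85 animals

Round 1: Ashgrove=21 Briarlake=14 Dunmere=10 Elkhorn=7 Greywater=21 Hollowpine=9 Ironridge=3 → close Ashgrove (overflow 16)
  21÷6 = 3 each, +1 to first 3
Round 2: Briarlake=18 Dunmere=14 Elkhorn=11 Greywater=24 Hollowpine=12 Ironridge=6 → close Briarlake (overflow 12)
  18÷5 = 3 each, +1 to first 3
Round 3: Dunmere=18 Elkhorn=15 Greywater=28 Hollowpine=15 Ironridge=9 → close Greywater (overflow 14)
  28÷4 = 7 each, +1 to first 0
Round 4: Dunmere=25 Elkhorn=22 Hollowpine=22 Ironridge=16 → close Dunmere (overflow 12)
  25÷3 = 8 each, +1 to first 1
Round 5: Elkhorn=31 Hollowpine=30 Ironridge=24 → close Elkhorn (overflow 17)
  31÷2 = 15 each, +1 to first 1
Round 6: Hollowpine=46 Ironridge=39 → close Hollowpine (overflow 33)
  46÷1 = 46 each, +1 to first 0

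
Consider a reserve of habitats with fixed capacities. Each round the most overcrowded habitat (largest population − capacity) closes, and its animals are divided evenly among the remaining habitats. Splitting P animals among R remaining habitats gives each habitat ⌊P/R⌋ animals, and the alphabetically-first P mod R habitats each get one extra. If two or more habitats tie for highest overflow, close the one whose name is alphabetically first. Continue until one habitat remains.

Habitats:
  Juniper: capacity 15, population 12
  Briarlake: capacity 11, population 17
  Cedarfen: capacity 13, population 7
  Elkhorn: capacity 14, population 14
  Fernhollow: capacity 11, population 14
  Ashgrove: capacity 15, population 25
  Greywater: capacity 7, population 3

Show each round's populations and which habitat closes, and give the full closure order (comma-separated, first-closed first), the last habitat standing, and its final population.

Closure order: Ashgrove, Briarlake, Fernhollow, Elkhorn, Cedarfen, Greywater
Last habitat: Juniper with 92 animals

Round 1: Ashgrove=25 Briarlake=17 Cedarfen=7 Elkhorn=14 Fernhollow=14 Greywater=3 Juniper=12 → close Ashgrove (overflow 10)
  25÷6 = 4 each, +1 to first 1
Round 2: Briarlake=22 Cedarfen=11 Elkhorn=18 Fernhollow=18 Greywater=7 Juniper=16 → close Briarlake (overflow 11)
  22÷5 = 4 each, +1 to first 2
Round 3: Cedarfen=16 Elkhorn=23 Fernhollow=22 Greywater=11 Juniper=20 → close Fernhollow (overflow 11)
  22÷4 = 5 each, +1 to first 2
Round 4: Cedarfen=22 Elkhorn=29 Greywater=16 Juniper=25 → close Elkhorn (overflow 15)
  29÷3 = 9 each, +1 to first 2
Round 5: Cedarfen=32 Greywater=26 Juniper=34 → close Cedarfen (overflow 19)
  32÷2 = 16 each, +1 to first 0
Round 6: Greywater=42 Juniper=50 → close Greywater (overflow 35)
  42÷1 = 42 each, +1 to first 0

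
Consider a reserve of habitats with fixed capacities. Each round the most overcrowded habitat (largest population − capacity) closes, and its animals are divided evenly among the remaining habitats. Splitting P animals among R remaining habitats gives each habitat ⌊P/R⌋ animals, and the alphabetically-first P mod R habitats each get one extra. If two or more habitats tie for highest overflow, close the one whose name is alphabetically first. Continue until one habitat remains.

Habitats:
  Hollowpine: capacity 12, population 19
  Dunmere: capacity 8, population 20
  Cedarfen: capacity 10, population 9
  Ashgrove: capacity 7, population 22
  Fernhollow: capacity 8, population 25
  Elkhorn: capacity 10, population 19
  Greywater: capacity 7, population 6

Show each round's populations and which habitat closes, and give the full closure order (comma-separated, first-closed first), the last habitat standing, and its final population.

Round 1: Ashgrove=22 Cedarfen=9 Dunmere=20 Elkhorn=19 Fernhollow=25 Greywater=6 Hollowpine=19 → close Fernhollow (overflow 17)
  25÷6 = 4 each, +1 to first 1
Round 2: Ashgrove=27 Cedarfen=13 Dunmere=24 Elkhorn=23 Greywater=10 Hollowpine=23 → close Ashgrove (overflow 20)
  27÷5 = 5 each, +1 to first 2
Round 3: Cedarfen=19 Dunmere=30 Elkhorn=28 Greywater=15 Hollowpine=28 → close Dunmere (overflow 22)
  30÷4 = 7 each, +1 to first 2
Round 4: Cedarfen=27 Elkhorn=36 Greywater=22 Hollowpine=35 → close Elkhorn (overflow 26)
  36÷3 = 12 each, +1 to first 0
Round 5: Cedarfen=39 Greywater=34 Hollowpine=47 → close Hollowpine (overflow 35)
  47÷2 = 23 each, +1 to first 1
Round 6: Cedarfen=63 Greywater=57 → close Cedarfen (overflow 53)
  63÷1 = 63 each, +1 to first 0

Closure order: Fernhollow, Ashgrove, Dunmere, Elkhorn, Hollowpine, Cedarfen
Last habitat: Greywater with 120 animals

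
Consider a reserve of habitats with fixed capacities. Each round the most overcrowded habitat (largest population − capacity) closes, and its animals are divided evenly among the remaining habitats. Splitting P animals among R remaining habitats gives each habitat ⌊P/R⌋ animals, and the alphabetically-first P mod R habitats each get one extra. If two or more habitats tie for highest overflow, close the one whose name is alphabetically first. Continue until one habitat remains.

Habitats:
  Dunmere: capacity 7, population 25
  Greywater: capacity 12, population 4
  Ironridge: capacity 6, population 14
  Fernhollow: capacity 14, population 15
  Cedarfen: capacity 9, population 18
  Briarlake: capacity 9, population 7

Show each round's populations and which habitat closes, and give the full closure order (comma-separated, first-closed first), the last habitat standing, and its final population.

Round 1: Briarlake=7 Cedarfen=18 Dunmere=25 Fernhollow=15 Greywater=4 Ironridge=14 → close Dunmere (overflow 18)
  25÷5 = 5 each, +1 to first 0
Round 2: Briarlake=12 Cedarfen=23 Fernhollow=20 Greywater=9 Ironridge=19 → close Cedarfen (overflow 14)
  23÷4 = 5 each, +1 to first 3
Round 3: Briarlake=18 Fernhollow=26 Greywater=15 Ironridge=24 → close Ironridge (overflow 18)
  24÷3 = 8 each, +1 to first 0
Round 4: Briarlake=26 Fernhollow=34 Greywater=23 → close Fernhollow (overflow 20)
  34÷2 = 17 each, +1 to first 0
Round 5: Briarlake=43 Greywater=40 → close Briarlake (overflow 34)
  43÷1 = 43 each, +1 to first 0

Closure order: Dunmere, Cedarfen, Ironridge, Fernhollow, Briarlake
Last habitat: Greywater with 83 animals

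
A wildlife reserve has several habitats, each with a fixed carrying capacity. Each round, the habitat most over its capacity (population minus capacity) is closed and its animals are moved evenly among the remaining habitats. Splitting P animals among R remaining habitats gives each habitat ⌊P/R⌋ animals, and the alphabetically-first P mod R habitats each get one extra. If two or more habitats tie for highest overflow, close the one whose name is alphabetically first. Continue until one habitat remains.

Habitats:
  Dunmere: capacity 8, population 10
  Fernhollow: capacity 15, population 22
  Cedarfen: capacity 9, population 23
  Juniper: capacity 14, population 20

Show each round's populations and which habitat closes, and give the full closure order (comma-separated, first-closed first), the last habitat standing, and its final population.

Round 1: Cedarfen=23 Dunmere=10 Fernhollow=22 Juniper=20 → close Cedarfen (overflow 14)
  23÷3 = 7 each, +1 to first 2
Round 2: Dunmere=18 Fernhollow=30 Juniper=27 → close Fernhollow (overflow 15)
  30÷2 = 15 each, +1 to first 0
Round 3: Dunmere=33 Juniper=42 → close Juniper (overflow 28)
  42÷1 = 42 each, +1 to first 0

Closure order: Cedarfen, Fernhollow, Juniper
Last habitat: Dunmere with 75 animals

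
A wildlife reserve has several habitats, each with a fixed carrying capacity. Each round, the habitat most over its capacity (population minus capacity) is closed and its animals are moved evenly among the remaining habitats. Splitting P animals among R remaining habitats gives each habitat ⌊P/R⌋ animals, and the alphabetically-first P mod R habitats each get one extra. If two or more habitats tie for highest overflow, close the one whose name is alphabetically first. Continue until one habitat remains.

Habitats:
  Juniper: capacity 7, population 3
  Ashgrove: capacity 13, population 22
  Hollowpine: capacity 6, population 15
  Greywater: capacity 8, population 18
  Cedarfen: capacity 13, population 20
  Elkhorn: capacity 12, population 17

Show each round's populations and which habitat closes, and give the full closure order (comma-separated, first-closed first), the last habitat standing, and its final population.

Closure order: Greywater, Ashgrove, Cedarfen, Hollowpine, Elkhorn
Last habitat: Juniper with 95 animals

Round 1: Ashgrove=22 Cedarfen=20 Elkhorn=17 Greywater=18 Hollowpine=15 Juniper=3 → close Greywater (overflow 10)
  18÷5 = 3 each, +1 to first 3
Round 2: Ashgrove=26 Cedarfen=24 Elkhorn=21 Hollowpine=18 Juniper=6 → close Ashgrove (overflow 13)
  26÷4 = 6 each, +1 to first 2
Round 3: Cedarfen=31 Elkhorn=28 Hollowpine=24 Juniper=12 → close Cedarfen (overflow 18)
  31÷3 = 10 each, +1 to first 1
Round 4: Elkhorn=39 Hollowpine=34 Juniper=22 → close Hollowpine (overflow 28)
  34÷2 = 17 each, +1 to first 0
Round 5: Elkhorn=56 Juniper=39 → close Elkhorn (overflow 44)
  56÷1 = 56 each, +1 to first 0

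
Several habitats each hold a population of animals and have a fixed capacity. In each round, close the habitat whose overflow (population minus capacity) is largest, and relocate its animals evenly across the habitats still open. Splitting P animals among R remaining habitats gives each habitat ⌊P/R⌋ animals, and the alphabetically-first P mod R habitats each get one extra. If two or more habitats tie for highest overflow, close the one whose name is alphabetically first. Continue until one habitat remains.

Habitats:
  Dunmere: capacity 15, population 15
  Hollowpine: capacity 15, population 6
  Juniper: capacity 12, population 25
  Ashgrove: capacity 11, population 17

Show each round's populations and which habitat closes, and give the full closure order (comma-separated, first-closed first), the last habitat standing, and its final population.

Closure order: Juniper, Ashgrove, Dunmere
Last habitat: Hollowpine with 63 animals

Round 1: Ashgrove=17 Dunmere=15 Hollowpine=6 Juniper=25 → close Juniper (overflow 13)
  25÷3 = 8 each, +1 to first 1
Round 2: Ashgrove=26 Dunmere=23 Hollowpine=14 → close Ashgrove (overflow 15)
  26÷2 = 13 each, +1 to first 0
Round 3: Dunmere=36 Hollowpine=27 → close Dunmere (overflow 21)
  36÷1 = 36 each, +1 to first 0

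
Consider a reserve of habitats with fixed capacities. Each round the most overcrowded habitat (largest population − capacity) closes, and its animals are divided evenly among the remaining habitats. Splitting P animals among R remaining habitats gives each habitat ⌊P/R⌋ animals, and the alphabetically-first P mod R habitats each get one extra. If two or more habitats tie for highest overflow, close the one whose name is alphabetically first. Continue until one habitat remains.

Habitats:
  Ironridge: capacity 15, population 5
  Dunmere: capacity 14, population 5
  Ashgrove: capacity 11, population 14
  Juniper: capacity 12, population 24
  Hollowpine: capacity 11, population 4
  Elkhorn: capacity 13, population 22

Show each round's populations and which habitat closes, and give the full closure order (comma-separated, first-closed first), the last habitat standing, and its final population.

Round 1: Ashgrove=14 Dunmere=5 Elkhorn=22 Hollowpine=4 Ironridge=5 Juniper=24 → close Juniper (overflow 12)
  24÷5 = 4 each, +1 to first 4
Round 2: Ashgrove=19 Dunmere=10 Elkhorn=27 Hollowpine=9 Ironridge=9 → close Elkhorn (overflow 14)
  27÷4 = 6 each, +1 to first 3
Round 3: Ashgrove=26 Dunmere=17 Hollowpine=16 Ironridge=15 → close Ashgrove (overflow 15)
  26÷3 = 8 each, +1 to first 2
Round 4: Dunmere=26 Hollowpine=25 Ironridge=23 → close Hollowpine (overflow 14)
  25÷2 = 12 each, +1 to first 1
Round 5: Dunmere=39 Ironridge=35 → close Dunmere (overflow 25)
  39÷1 = 39 each, +1 to first 0

Closure order: Juniper, Elkhorn, Ashgrove, Hollowpine, Dunmere
Last habitat: Ironridge with 74 animals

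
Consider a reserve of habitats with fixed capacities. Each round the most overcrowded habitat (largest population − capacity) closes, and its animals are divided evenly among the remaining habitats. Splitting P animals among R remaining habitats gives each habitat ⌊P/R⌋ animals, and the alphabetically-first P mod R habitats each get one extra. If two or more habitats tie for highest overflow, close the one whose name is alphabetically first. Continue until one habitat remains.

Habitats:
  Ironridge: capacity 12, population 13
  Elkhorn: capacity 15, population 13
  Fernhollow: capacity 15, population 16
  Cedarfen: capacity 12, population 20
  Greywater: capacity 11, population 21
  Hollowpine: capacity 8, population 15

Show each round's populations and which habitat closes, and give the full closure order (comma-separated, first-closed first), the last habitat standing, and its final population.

Round 1: Cedarfen=20 Elkhorn=13 Fernhollow=16 Greywater=21 Hollowpine=15 Ironridge=13 → close Greywater (overflow 10)
  21÷5 = 4 each, +1 to first 1
Round 2: Cedarfen=25 Elkhorn=17 Fernhollow=20 Hollowpine=19 Ironridge=17 → close Cedarfen (overflow 13)
  25÷4 = 6 each, +1 to first 1
Round 3: Elkhorn=24 Fernhollow=26 Hollowpine=25 Ironridge=23 → close Hollowpine (overflow 17)
  25÷3 = 8 each, +1 to first 1
Round 4: Elkhorn=33 Fernhollow=34 Ironridge=31 → close Fernhollow (overflow 19)
  34÷2 = 17 each, +1 to first 0
Round 5: Elkhorn=50 Ironridge=48 → close Ironridge (overflow 36)
  48÷1 = 48 each, +1 to first 0

Closure order: Greywater, Cedarfen, Hollowpine, Fernhollow, Ironridge
Last habitat: Elkhorn with 98 animals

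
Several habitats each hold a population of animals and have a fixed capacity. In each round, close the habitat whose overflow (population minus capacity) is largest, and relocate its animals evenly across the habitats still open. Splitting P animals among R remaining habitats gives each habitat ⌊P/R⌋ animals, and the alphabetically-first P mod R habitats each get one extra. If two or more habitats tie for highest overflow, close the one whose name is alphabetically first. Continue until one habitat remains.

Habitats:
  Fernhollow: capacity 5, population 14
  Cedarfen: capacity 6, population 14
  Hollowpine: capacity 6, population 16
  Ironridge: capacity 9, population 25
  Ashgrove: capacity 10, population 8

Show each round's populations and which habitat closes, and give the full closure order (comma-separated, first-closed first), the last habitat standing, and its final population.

Round 1: Ashgrove=8 Cedarfen=14 Fernhollow=14 Hollowpine=16 Ironridge=25 → close Ironridge (overflow 16)
  25÷4 = 6 each, +1 to first 1
Round 2: Ashgrove=15 Cedarfen=20 Fernhollow=20 Hollowpine=22 → close Hollowpine (overflow 16)
  22÷3 = 7 each, +1 to first 1
Round 3: Ashgrove=23 Cedarfen=27 Fernhollow=27 → close Fernhollow (overflow 22)
  27÷2 = 13 each, +1 to first 1
Round 4: Ashgrove=37 Cedarfen=40 → close Cedarfen (overflow 34)
  40÷1 = 40 each, +1 to first 0

Closure order: Ironridge, Hollowpine, Fernhollow, Cedarfen
Last habitat: Ashgrove with 77 animals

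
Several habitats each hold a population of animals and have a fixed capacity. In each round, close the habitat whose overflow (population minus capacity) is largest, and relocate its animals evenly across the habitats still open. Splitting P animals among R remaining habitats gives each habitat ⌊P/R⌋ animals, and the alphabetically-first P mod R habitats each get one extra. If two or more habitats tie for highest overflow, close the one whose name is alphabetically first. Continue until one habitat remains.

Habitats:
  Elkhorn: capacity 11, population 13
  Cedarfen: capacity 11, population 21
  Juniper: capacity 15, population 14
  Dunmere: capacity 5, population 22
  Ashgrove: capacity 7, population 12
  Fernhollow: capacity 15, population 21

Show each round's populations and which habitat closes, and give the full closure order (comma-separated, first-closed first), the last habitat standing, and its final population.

Round 1: Ashgrove=12 Cedarfen=21 Dunmere=22 Elkhorn=13 Fernhollow=21 Juniper=14 → close Dunmere (overflow 17)
  22÷5 = 4 each, +1 to first 2
Round 2: Ashgrove=17 Cedarfen=26 Elkhorn=17 Fernhollow=25 Juniper=18 → close Cedarfen (overflow 15)
  26÷4 = 6 each, +1 to first 2
Round 3: Ashgrove=24 Elkhorn=24 Fernhollow=31 Juniper=24 → close Ashgrove (overflow 17)
  24÷3 = 8 each, +1 to first 0
Round 4: Elkhorn=32 Fernhollow=39 Juniper=32 → close Fernhollow (overflow 24)
  39÷2 = 19 each, +1 to first 1
Round 5: Elkhorn=52 Juniper=51 → close Elkhorn (overflow 41)
  52÷1 = 52 each, +1 to first 0

Closure order: Dunmere, Cedarfen, Ashgrove, Fernhollow, Elkhorn
Last habitat: Juniper with 103 animals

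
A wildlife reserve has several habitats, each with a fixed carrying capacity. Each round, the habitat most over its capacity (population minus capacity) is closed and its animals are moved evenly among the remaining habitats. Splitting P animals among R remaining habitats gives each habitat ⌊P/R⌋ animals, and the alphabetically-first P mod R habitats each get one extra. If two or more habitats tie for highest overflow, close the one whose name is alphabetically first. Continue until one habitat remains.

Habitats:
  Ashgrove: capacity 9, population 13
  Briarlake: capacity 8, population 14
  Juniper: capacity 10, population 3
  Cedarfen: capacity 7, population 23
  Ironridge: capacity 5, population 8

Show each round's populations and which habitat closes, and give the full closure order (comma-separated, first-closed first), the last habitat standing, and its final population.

Round 1: Ashgrove=13 Briarlake=14 Cedarfen=23 Ironridge=8 Juniper=3 → close Cedarfen (overflow 16)
  23÷4 = 5 each, +1 to first 3
Round 2: Ashgrove=19 Briarlake=20 Ironridge=14 Juniper=8 → close Briarlake (overflow 12)
  20÷3 = 6 each, +1 to first 2
Round 3: Ashgrove=26 Ironridge=21 Juniper=14 → close Ashgrove (overflow 17)
  26÷2 = 13 each, +1 to first 0
Round 4: Ironridge=34 Juniper=27 → close Ironridge (overflow 29)
  34÷1 = 34 each, +1 to first 0

Closure order: Cedarfen, Briarlake, Ashgrove, Ironridge
Last habitat: Juniper with 61 animals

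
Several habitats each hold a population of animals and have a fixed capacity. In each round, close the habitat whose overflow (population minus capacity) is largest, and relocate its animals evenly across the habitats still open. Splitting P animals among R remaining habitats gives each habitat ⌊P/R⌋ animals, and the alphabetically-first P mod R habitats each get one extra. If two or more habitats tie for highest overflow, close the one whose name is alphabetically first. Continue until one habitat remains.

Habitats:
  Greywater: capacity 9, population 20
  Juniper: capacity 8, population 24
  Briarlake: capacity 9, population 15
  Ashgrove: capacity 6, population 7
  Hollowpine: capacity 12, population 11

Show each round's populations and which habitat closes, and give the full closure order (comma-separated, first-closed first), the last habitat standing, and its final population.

Closure order: Juniper, Greywater, Briarlake, Ashgrove
Last habitat: Hollowpine with 77 animals

Round 1: Ashgrove=7 Briarlake=15 Greywater=20 Hollowpine=11 Juniper=24 → close Juniper (overflow 16)
  24÷4 = 6 each, +1 to first 0
Round 2: Ashgrove=13 Briarlake=21 Greywater=26 Hollowpine=17 → close Greywater (overflow 17)
  26÷3 = 8 each, +1 to first 2
Round 3: Ashgrove=22 Briarlake=30 Hollowpine=25 → close Briarlake (overflow 21)
  30÷2 = 15 each, +1 to first 0
Round 4: Ashgrove=37 Hollowpine=40 → close Ashgrove (overflow 31)
  37÷1 = 37 each, +1 to first 0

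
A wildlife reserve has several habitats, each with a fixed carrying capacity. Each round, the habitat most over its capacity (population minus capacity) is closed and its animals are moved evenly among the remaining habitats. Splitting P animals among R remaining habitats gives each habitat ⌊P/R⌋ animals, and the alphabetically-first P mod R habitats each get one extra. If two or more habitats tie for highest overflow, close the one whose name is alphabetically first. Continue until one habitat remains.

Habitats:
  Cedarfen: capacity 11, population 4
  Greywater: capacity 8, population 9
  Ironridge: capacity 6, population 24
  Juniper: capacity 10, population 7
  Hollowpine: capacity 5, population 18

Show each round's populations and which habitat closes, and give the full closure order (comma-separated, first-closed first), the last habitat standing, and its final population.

Round 1: Cedarfen=4 Greywater=9 Hollowpine=18 Ironridge=24 Juniper=7 → close Ironridge (overflow 18)
  24÷4 = 6 each, +1 to first 0
Round 2: Cedarfen=10 Greywater=15 Hollowpine=24 Juniper=13 → close Hollowpine (overflow 19)
  24÷3 = 8 each, +1 to first 0
Round 3: Cedarfen=18 Greywater=23 Juniper=21 → close Greywater (overflow 15)
  23÷2 = 11 each, +1 to first 1
Round 4: Cedarfen=30 Juniper=32 → close Juniper (overflow 22)
  32÷1 = 32 each, +1 to first 0

Closure order: Ironridge, Hollowpine, Greywater, Juniper
Last habitat: Cedarfen with 62 animals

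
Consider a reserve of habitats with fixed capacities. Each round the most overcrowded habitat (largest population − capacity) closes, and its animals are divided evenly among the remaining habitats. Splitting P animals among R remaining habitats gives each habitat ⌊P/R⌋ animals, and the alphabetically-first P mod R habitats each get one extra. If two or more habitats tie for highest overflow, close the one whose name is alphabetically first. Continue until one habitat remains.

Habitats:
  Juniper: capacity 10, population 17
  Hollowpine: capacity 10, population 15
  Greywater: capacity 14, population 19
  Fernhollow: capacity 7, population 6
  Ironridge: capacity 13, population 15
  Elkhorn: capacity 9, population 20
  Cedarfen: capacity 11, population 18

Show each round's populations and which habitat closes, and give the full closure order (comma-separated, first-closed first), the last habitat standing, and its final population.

Round 1: Cedarfen=18 Elkhorn=20 Fernhollow=6 Greywater=19 Hollowpine=15 Ironridge=15 Juniper=17 → close Elkhorn (overflow 11)
  20÷6 = 3 each, +1 to first 2
Round 2: Cedarfen=22 Fernhollow=10 Greywater=22 Hollowpine=18 Ironridge=18 Juniper=20 → close Cedarfen (overflow 11)
  22÷5 = 4 each, +1 to first 2
Round 3: Fernhollow=15 Greywater=27 Hollowpine=22 Ironridge=22 Juniper=24 → close Juniper (overflow 14)
  24÷4 = 6 each, +1 to first 0
Round 4: Fernhollow=21 Greywater=33 Hollowpine=28 Ironridge=28 → close Greywater (overflow 19)
  33÷3 = 11 each, +1 to first 0
Round 5: Fernhollow=32 Hollowpine=39 Ironridge=39 → close Hollowpine (overflow 29)
  39÷2 = 19 each, +1 to first 1
Round 6: Fernhollow=52 Ironridge=58 → close Fernhollow (overflow 45)
  52÷1 = 52 each, +1 to first 0

Closure order: Elkhorn, Cedarfen, Juniper, Greywater, Hollowpine, Fernhollow
Last habitat: Ironridge with 110 animals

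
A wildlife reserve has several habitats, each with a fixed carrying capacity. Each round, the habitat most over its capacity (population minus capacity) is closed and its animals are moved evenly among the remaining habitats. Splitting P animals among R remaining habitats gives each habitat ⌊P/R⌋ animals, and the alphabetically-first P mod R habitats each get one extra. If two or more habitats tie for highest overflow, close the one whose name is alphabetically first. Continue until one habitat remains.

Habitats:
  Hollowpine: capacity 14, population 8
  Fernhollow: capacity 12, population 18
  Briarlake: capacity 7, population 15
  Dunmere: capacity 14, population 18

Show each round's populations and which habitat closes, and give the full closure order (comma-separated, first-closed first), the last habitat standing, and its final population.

Round 1: Briarlake=15 Dunmere=18 Fernhollow=18 Hollowpine=8 → close Briarlake (overflow 8)
  15÷3 = 5 each, +1 to first 0
Round 2: Dunmere=23 Fernhollow=23 Hollowpine=13 → close Fernhollow (overflow 11)
  23÷2 = 11 each, +1 to first 1
Round 3: Dunmere=35 Hollowpine=24 → close Dunmere (overflow 21)
  35÷1 = 35 each, +1 to first 0

Closure order: Briarlake, Fernhollow, Dunmere
Last habitat: Hollowpine with 59 animals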